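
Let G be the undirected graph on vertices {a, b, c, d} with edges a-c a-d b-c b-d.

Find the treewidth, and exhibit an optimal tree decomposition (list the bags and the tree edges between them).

Treewidth 2.
One optimal decomposition is:
Bags: B1 = {b, c, d}  B2 = {a, c, d}
Tree: B1–B2

The largest bag has 3 vertices, giving width 2; this decomposition certifies tw(G) ≤ 2. The edges d–b–c–a–d form a cycle, so G is not a tree and its treewidth is at least 2. Combining the bounds, tw(G) = 2.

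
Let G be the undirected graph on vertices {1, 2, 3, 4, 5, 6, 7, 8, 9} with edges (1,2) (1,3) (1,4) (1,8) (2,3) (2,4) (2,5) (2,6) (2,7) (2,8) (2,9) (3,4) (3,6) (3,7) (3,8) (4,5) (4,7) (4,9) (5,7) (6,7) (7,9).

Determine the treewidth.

3

A width-3 tree decomposition is:
Bags: B1 = {2, 3, 4, 7}  B2 = {1, 2, 3, 4}  B3 = {2, 3, 6, 7}  B4 = {1, 2, 3, 8}  B5 = {2, 4, 7, 9}  B6 = {2, 4, 5, 7}
Tree: B1–B2, B1–B3, B2–B4, B1–B5, B1–B6
The largest bag has 4 vertices, giving width 3; this decomposition certifies tw(G) ≤ 3. On the other hand G contains the 4-clique {2, 4, 7, 9}. A clique must lie in a single bag of any decomposition, so no decomposition can have width below 3. Hence tw(G) = 3 exactly.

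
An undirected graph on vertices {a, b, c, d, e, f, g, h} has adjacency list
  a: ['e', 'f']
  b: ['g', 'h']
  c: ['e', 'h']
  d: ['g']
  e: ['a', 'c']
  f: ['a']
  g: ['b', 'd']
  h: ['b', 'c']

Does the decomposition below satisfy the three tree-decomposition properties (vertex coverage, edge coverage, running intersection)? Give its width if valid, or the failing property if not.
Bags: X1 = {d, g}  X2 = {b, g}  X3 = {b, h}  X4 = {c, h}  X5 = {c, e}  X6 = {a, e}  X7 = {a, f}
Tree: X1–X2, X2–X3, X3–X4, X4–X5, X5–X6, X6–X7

Yes; width 1.

Every vertex of G appears in some bag (union = {a, b, c, d, e, f, g, h}); every edge is covered by a bag; and for each vertex v the set of bags containing v is connected in the bag tree. The decomposition is therefore valid. The largest bag has 2 vertices, so the width is 1.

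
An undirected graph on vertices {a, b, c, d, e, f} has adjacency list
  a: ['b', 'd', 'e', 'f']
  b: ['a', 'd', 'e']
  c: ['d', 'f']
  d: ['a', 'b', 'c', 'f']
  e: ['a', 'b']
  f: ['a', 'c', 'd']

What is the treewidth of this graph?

A width-2 tree decomposition is:
Bags: B1 = {a, b, d}  B2 = {a, d, f}  B3 = {c, d, f}  B4 = {a, b, e}
Tree: B1–B2, B2–B3, B1–B4
Every bag has size at most 3, so the width is 3 − 1 = 2 and tw(G) ≤ 2. Conversely, {c, d, f} is a clique of size 3, and the vertices of any clique must share a bag in every tree decomposition; so some bag has ≥ 3 vertices and tw(G) ≥ 2. Combining the bounds, tw(G) = 2.

2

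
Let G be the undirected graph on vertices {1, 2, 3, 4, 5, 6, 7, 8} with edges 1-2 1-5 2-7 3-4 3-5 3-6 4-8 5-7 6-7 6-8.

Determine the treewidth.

2

A width-2 tree decomposition is:
Bags: B1 = {1, 2, 7}  B2 = {1, 5, 7}  B3 = {5, 6, 7}  B4 = {3, 5, 6}  B5 = {3, 6, 8}  B6 = {3, 4, 8}
Tree: B1–B2, B2–B3, B3–B4, B4–B5, B5–B6
Every bag has size at most 3, so the width is 3 − 1 = 2 and tw(G) ≤ 2. The edges 2–1–5–7–2 form a cycle, so G is not a tree and its treewidth is at least 2. Therefore the treewidth is 2.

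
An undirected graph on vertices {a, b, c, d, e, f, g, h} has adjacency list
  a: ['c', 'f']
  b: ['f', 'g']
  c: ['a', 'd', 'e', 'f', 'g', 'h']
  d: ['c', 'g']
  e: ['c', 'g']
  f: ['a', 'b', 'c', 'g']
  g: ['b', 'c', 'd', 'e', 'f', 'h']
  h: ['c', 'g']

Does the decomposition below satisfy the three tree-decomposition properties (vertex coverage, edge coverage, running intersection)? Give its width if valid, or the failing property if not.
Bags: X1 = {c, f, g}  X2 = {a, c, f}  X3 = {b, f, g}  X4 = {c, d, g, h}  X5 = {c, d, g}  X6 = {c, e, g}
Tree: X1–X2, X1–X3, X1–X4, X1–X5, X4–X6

No — bags containing vertex d are not connected in the tree.

A tree decomposition must satisfy three properties: every vertex lies in some bag; for every edge, both endpoints lie together in some bag; and for every vertex, the bags containing it form a connected subtree. Here bags containing vertex d are not connected in the tree, so the decomposition is invalid.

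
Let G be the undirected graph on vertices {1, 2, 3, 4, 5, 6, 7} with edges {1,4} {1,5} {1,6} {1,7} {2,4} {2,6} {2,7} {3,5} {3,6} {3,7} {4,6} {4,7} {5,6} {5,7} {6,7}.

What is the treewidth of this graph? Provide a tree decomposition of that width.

Treewidth 3.
Bags: B1 = {1, 5, 6, 7}  B2 = {1, 4, 6, 7}  B3 = {2, 4, 6, 7}  B4 = {3, 5, 6, 7}
Tree: B1–B2, B2–B3, B1–B4

Every bag has size at most 4, so the width is 4 − 1 = 3 and tw(G) ≤ 3. On the other hand G contains the 4-clique {1, 4, 6, 7}. A clique must lie in a single bag of any decomposition, so no decomposition can have width below 3. Therefore the treewidth is 3.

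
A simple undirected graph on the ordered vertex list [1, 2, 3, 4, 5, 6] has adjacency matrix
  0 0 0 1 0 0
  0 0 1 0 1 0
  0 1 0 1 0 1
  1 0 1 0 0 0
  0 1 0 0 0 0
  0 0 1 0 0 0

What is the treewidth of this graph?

A width-1 tree decomposition is:
Bags: B1 = {1, 4}  B2 = {3, 4}  B3 = {2, 3}  B4 = {3, 6}  B5 = {2, 5}
Tree: B1–B2, B2–B3, B3–B4, B3–B5
Each bag holds 2 vertices, so the decomposition has width 1, which upper-bounds the treewidth. Any graph with an edge has treewidth ≥ 1, and G has the edge 4–1. Combining the bounds, tw(G) = 1.

1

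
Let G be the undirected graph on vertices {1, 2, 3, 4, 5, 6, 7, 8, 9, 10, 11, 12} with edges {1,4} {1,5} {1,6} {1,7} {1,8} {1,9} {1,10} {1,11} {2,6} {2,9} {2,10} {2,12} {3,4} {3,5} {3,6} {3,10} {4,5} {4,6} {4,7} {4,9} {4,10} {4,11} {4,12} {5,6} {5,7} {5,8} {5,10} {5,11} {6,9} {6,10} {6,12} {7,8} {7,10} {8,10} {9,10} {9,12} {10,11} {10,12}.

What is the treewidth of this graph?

4

A width-4 tree decomposition is:
Bags: B1 = {1, 4, 6, 9, 10}  B2 = {4, 6, 9, 10, 12}  B3 = {1, 4, 5, 6, 10}  B4 = {1, 4, 5, 10, 11}  B5 = {2, 6, 9, 10, 12}  B6 = {3, 4, 5, 6, 10}  B7 = {1, 4, 5, 7, 10}  B8 = {1, 5, 7, 8, 10}
Tree: B1–B2, B1–B3, B3–B4, B2–B5, B3–B6, B3–B7, B7–B8
Each bag holds 5 vertices, so the decomposition has width 4, which upper-bounds the treewidth. For the lower bound, the 5 vertices {1, 5, 7, 8, 10} are pairwise adjacent, and any tree decomposition puts a clique entirely inside one bag — forcing width ≥ 4. The upper and lower bounds meet at 4, so that is the treewidth.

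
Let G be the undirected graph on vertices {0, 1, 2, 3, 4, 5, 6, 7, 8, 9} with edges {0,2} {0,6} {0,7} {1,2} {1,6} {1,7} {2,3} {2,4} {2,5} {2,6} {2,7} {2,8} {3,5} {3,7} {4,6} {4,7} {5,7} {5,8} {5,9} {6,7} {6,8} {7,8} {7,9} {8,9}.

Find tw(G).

3

A width-3 tree decomposition is:
Bags: B1 = {2, 3, 5, 7}  B2 = {2, 5, 7, 8}  B3 = {2, 6, 7, 8}  B4 = {2, 4, 6, 7}  B5 = {0, 2, 6, 7}  B6 = {1, 2, 6, 7}  B7 = {5, 7, 8, 9}
Tree: B1–B2, B2–B3, B3–B4, B3–B5, B5–B6, B2–B7
The largest bag has 4 vertices, giving width 3; this decomposition certifies tw(G) ≤ 3. For the lower bound, the 4 vertices {5, 7, 8, 9} are pairwise adjacent, and any tree decomposition puts a clique entirely inside one bag — forcing width ≥ 3. Combining the bounds, tw(G) = 3.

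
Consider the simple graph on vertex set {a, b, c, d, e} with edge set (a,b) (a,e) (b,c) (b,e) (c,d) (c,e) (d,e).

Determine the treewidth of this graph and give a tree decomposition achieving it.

Treewidth 2.
Bags: B1 = {b, c, e}  B2 = {c, d, e}  B3 = {a, b, e}
Tree: B1–B2, B1–B3

The largest bag has 3 vertices, giving width 2; this decomposition certifies tw(G) ≤ 2. On the other hand G contains the 3-clique {c, d, e}. A clique must lie in a single bag of any decomposition, so no decomposition can have width below 2. Hence tw(G) = 2 exactly.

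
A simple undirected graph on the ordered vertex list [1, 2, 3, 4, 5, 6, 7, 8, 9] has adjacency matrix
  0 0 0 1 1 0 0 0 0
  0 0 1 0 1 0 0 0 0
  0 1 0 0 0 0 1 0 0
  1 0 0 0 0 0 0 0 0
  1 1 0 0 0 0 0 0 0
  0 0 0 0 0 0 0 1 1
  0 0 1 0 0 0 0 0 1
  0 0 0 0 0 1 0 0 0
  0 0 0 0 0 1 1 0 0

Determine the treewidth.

1

A width-1 tree decomposition is:
Bags: B1 = {1, 4}  B2 = {1, 5}  B3 = {2, 5}  B4 = {2, 3}  B5 = {3, 7}  B6 = {7, 9}  B7 = {6, 9}  B8 = {6, 8}
Tree: B1–B2, B2–B3, B3–B4, B4–B5, B5–B6, B6–B7, B7–B8
The largest bag has 2 vertices, giving width 1; this decomposition certifies tw(G) ≤ 1. G has an edge, so its treewidth is at least 1. Therefore the treewidth is 1.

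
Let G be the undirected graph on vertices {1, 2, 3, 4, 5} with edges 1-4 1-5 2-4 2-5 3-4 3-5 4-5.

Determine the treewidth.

2

A width-2 tree decomposition is:
Bags: B1 = {2, 4, 5}  B2 = {3, 4, 5}  B3 = {1, 4, 5}
Tree: B1–B2, B2–B3
The largest bag has 3 vertices, giving width 2; this decomposition certifies tw(G) ≤ 2. For the lower bound, the 3 vertices {1, 4, 5} are pairwise adjacent, and any tree decomposition puts a clique entirely inside one bag — forcing width ≥ 2. The upper and lower bounds meet at 2, so that is the treewidth.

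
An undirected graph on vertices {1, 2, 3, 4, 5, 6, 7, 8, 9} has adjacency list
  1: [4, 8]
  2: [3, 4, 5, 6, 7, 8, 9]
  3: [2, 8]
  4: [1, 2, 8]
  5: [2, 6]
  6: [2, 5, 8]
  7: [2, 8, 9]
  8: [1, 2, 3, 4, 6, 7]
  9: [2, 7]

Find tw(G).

A width-2 tree decomposition is:
Bags: B1 = {2, 4, 8}  B2 = {1, 4, 8}  B3 = {2, 7, 8}  B4 = {2, 3, 8}  B5 = {2, 6, 8}  B6 = {2, 7, 9}  B7 = {2, 5, 6}
Tree: B1–B2, B1–B3, B3–B4, B1–B5, B3–B6, B5–B7
The largest bag has 3 vertices, giving width 2; this decomposition certifies tw(G) ≤ 2. Conversely, {1, 4, 8} is a clique of size 3, and the vertices of any clique must share a bag in every tree decomposition; so some bag has ≥ 3 vertices and tw(G) ≥ 2. Combining the bounds, tw(G) = 2.

2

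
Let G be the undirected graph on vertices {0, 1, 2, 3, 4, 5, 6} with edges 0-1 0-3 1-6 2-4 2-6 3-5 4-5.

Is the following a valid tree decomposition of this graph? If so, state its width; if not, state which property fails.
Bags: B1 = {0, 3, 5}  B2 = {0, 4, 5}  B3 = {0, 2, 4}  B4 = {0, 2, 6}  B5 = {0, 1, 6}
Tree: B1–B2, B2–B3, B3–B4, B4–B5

Every vertex of G appears in some bag (union = {0, 1, 2, 3, 4, 5, 6}); every edge is covered by a bag; and for each vertex v the set of bags containing v is connected in the bag tree. The decomposition is therefore valid. The largest bag has 3 vertices, so the width is 2.

Yes; width 2.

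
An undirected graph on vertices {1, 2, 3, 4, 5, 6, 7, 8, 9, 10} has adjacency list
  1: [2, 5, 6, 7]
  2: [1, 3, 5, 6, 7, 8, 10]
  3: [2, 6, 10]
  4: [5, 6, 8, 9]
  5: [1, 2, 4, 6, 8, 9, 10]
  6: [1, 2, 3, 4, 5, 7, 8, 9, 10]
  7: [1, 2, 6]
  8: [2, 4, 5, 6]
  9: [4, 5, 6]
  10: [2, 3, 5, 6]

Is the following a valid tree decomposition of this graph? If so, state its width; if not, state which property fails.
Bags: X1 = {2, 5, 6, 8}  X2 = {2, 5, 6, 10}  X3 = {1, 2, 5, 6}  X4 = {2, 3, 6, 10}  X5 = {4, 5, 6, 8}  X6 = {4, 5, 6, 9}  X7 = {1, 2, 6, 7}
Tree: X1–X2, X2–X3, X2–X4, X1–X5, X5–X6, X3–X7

Yes; width 3.

Vertex coverage: the bags together contain {1, 2, 3, 4, 5, 6, 7, 8, 9, 10}, the full vertex set. Edge coverage: each edge of G has both endpoints in at least one bag. Running intersection: for every vertex, the bags containing it form a connected subtree. All three properties hold, so this is a valid tree decomposition of width max|bag| − 1 = 3, and hence tw(G) ≤ 3.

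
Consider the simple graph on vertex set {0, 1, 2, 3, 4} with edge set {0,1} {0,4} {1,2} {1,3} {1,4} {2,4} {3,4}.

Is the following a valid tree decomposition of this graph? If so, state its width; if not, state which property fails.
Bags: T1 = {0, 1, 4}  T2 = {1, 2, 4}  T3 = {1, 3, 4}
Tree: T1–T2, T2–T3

Yes; width 2.

Checking the three conditions: (i) the bags cover all of {0, 1, 2, 3, 4}; (ii) for each edge, some bag contains both endpoints; (iii) the bags containing any fixed vertex form a subtree. All hold, so the decomposition is valid with width 3 − 1 = 2.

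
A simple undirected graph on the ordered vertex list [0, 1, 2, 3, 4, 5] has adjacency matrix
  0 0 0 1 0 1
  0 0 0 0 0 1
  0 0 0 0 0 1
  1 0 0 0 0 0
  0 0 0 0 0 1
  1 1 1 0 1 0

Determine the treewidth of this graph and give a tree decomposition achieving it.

Every bag has size at most 2, so the width is 2 − 1 = 1 and tw(G) ≤ 1. G has an edge, so its treewidth is at least 1. The upper and lower bounds meet at 1, so that is the treewidth.

Treewidth 1.
One optimal decomposition is:
Bags: B1 = {2, 5}  B2 = {0, 5}  B3 = {4, 5}  B4 = {0, 3}  B5 = {1, 5}
Tree: B1–B2, B2–B3, B2–B4, B2–B5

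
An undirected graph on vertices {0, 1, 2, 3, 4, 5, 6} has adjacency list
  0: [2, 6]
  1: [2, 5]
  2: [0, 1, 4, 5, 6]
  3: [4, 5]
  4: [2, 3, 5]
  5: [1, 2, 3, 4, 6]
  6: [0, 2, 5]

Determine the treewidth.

2

A width-2 tree decomposition is:
Bags: B1 = {2, 5, 6}  B2 = {0, 2, 6}  B3 = {1, 2, 5}  B4 = {2, 4, 5}  B5 = {3, 4, 5}
Tree: B1–B2, B1–B3, B1–B4, B4–B5
The largest bag has 3 vertices, giving width 2; this decomposition certifies tw(G) ≤ 2. Conversely, {0, 2, 6} is a clique of size 3, and the vertices of any clique must share a bag in every tree decomposition; so some bag has ≥ 3 vertices and tw(G) ≥ 2. Combining the bounds, tw(G) = 2.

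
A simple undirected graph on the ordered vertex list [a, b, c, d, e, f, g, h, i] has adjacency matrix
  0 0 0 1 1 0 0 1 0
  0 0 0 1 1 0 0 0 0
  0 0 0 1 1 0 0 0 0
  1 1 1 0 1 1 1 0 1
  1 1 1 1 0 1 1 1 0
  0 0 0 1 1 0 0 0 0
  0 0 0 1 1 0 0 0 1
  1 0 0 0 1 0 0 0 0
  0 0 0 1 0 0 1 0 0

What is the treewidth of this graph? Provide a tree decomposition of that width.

Each bag holds 3 vertices, so the decomposition has width 2, which upper-bounds the treewidth. On the other hand G contains the 3-clique {d, e, f}. A clique must lie in a single bag of any decomposition, so no decomposition can have width below 2. Hence tw(G) = 2 exactly.

Treewidth 2.
Bags: B1 = {c, d, e}  B2 = {a, d, e}  B3 = {a, e, h}  B4 = {d, e, f}  B5 = {d, e, g}  B6 = {b, d, e}  B7 = {d, g, i}
Tree: B1–B2, B2–B3, B1–B4, B1–B5, B4–B6, B5–B7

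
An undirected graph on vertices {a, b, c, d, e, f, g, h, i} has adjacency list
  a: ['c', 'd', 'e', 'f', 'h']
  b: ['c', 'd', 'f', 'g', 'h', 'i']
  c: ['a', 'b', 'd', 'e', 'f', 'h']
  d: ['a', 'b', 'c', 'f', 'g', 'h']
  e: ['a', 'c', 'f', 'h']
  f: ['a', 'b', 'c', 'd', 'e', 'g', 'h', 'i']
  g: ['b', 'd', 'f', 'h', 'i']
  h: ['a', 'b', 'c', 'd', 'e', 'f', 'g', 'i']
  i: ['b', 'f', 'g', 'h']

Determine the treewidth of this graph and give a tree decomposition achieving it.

The largest bag has 5 vertices, giving width 4; this decomposition certifies tw(G) ≤ 4. For the lower bound, the 5 vertices {b, d, f, g, h} are pairwise adjacent, and any tree decomposition puts a clique entirely inside one bag — forcing width ≥ 4. Hence tw(G) = 4 exactly.

Treewidth 4.
One optimal decomposition is:
Bags: B1 = {b, c, d, f, h}  B2 = {a, c, d, f, h}  B3 = {b, d, f, g, h}  B4 = {a, c, e, f, h}  B5 = {b, f, g, h, i}
Tree: B1–B2, B1–B3, B2–B4, B3–B5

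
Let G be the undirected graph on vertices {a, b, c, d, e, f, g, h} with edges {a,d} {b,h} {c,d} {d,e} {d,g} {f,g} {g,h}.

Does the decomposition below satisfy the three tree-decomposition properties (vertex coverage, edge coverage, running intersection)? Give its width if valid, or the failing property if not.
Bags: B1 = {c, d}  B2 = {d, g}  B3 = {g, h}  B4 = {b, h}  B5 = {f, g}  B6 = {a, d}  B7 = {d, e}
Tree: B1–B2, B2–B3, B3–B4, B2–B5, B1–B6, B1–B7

Every vertex of G appears in some bag (union = {a, b, c, d, e, f, g, h}); every edge is covered by a bag; and for each vertex v the set of bags containing v is connected in the bag tree. The decomposition is therefore valid. The largest bag has 2 vertices, so the width is 1.

Yes; width 1.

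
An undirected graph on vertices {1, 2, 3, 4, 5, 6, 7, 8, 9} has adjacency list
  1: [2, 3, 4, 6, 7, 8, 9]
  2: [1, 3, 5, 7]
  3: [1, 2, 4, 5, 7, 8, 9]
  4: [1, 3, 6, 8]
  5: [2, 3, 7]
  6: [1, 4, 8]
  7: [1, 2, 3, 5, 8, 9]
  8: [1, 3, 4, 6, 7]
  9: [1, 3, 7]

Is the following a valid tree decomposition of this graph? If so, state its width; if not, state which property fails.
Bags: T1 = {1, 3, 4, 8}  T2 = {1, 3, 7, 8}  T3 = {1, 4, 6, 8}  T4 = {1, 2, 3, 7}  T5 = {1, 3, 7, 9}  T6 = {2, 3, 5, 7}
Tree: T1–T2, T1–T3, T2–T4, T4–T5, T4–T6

Checking the three conditions: (i) the bags cover all of {1, 2, 3, 4, 5, 6, 7, 8, 9}; (ii) for each edge, some bag contains both endpoints; (iii) the bags containing any fixed vertex form a subtree. All hold, so the decomposition is valid with width 4 − 1 = 3.

Yes; width 3.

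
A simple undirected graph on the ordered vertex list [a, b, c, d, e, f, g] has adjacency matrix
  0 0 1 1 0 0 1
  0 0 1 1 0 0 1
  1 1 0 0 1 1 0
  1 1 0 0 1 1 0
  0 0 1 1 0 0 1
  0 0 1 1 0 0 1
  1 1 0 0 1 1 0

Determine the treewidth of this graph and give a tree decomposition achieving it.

Treewidth 3.
Bags: B1 = {c, d, f, g}  B2 = {b, c, d, g}  B3 = {c, d, e, g}  B4 = {a, c, d, g}
Tree: B1–B2, B2–B3, B3–B4

Every bag has size at most 4, so the width is 4 − 1 = 3 and tw(G) ≤ 3. For the lower bound: the 4 vertex sets {d,f}, {b,c}, {g}, {e} are disjoint, each induces a connected subgraph, and every pair is joined by at least one edge of G. Contracting each set to a single vertex therefore yields K_{4} as a minor, and since treewidth is minor-monotone, tw(G) ≥ tw(K_{4}) = 3. Combining the bounds, tw(G) = 3.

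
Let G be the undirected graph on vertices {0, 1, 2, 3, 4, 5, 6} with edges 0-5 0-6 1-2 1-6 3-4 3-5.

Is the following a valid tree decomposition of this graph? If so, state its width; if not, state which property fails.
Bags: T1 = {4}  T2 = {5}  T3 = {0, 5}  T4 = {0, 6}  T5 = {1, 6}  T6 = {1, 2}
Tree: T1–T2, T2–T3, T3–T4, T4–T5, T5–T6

A tree decomposition must satisfy three properties: every vertex lies in some bag; for every edge, both endpoints lie together in some bag; and for every vertex, the bags containing it form a connected subtree. Here vertex 3 appears in no bag, so the decomposition is invalid.

No — vertex 3 appears in no bag.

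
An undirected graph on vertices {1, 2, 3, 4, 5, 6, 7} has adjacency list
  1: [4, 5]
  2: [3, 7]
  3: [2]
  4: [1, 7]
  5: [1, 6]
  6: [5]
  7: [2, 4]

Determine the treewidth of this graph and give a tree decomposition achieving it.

Every bag has size at most 2, so the width is 2 − 1 = 1 and tw(G) ≤ 1. Since G has at least one edge (e.g. 3–2), it is not an edgeless graph, so tw(G) ≥ 1. Therefore the treewidth is 1.

Treewidth 1.
One such decomposition:
Bags: B1 = {2, 3}  B2 = {2, 7}  B3 = {4, 7}  B4 = {1, 4}  B5 = {1, 5}  B6 = {5, 6}
Tree: B1–B2, B2–B3, B3–B4, B4–B5, B5–B6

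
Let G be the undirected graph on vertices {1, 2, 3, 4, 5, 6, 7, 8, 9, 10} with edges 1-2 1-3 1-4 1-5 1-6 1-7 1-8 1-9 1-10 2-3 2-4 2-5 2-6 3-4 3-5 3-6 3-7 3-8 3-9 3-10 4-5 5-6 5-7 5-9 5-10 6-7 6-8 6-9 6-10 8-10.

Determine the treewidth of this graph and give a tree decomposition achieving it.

Every bag has size at most 5, so the width is 5 − 1 = 4 and tw(G) ≤ 4. On the other hand G contains the 5-clique {1, 3, 6, 8, 10}. A clique must lie in a single bag of any decomposition, so no decomposition can have width below 4. Combining the bounds, tw(G) = 4.

Treewidth 4.
One optimal decomposition is:
Bags: B1 = {1, 3, 5, 6, 7}  B2 = {1, 2, 3, 5, 6}  B3 = {1, 3, 5, 6, 10}  B4 = {1, 3, 5, 6, 9}  B5 = {1, 3, 6, 8, 10}  B6 = {1, 2, 3, 4, 5}
Tree: B1–B2, B2–B3, B2–B4, B3–B5, B2–B6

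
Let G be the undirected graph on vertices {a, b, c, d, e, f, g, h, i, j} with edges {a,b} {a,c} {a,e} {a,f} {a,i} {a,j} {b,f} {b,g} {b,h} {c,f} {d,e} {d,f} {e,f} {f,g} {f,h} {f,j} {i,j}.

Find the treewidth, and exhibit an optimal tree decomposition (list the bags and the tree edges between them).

Treewidth 2.
Bags: B1 = {a, b, f}  B2 = {a, f, j}  B3 = {b, f, h}  B4 = {a, i, j}  B5 = {a, e, f}  B6 = {b, f, g}  B7 = {d, e, f}  B8 = {a, c, f}
Tree: B1–B2, B1–B3, B2–B4, B2–B5, B3–B6, B5–B7, B1–B8

Every bag has size at most 3, so the width is 3 − 1 = 2 and tw(G) ≤ 2. Conversely, {d, e, f} is a clique of size 3, and the vertices of any clique must share a bag in every tree decomposition; so some bag has ≥ 3 vertices and tw(G) ≥ 2. The upper and lower bounds meet at 2, so that is the treewidth.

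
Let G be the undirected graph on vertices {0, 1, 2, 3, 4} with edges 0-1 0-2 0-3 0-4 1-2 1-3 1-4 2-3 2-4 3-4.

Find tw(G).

A width-4 tree decomposition is:
Bags: B1 = {0, 1, 2, 3, 4}
Tree: (single bag)
A single bag containing all 5 vertices is trivially a valid decomposition of width 4. Conversely, {0, 1, 2, 3, 4} is a clique of size 5, and the vertices of any clique must share a bag in every tree decomposition; so some bag has ≥ 5 vertices and tw(G) ≥ 4. Therefore the treewidth is 4.

4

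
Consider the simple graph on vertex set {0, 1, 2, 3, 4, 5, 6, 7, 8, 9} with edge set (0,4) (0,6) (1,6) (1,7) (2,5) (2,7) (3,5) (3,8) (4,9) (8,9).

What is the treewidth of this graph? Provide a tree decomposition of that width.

The largest bag has 3 vertices, giving width 2; this decomposition certifies tw(G) ≤ 2. Since 3–8–9–4–0–6–1–7–2–5–3 is a cycle in G, G is not acyclic. Forests are exactly the graphs of treewidth ≤ 1, so tw(G) ≥ 2. Therefore the treewidth is 2.

Treewidth 2.
One optimal decomposition is:
Bags: B1 = {3, 8, 9}  B2 = {3, 4, 9}  B3 = {0, 3, 4}  B4 = {0, 3, 6}  B5 = {1, 3, 6}  B6 = {1, 3, 7}  B7 = {2, 3, 7}  B8 = {2, 3, 5}
Tree: B1–B2, B2–B3, B3–B4, B4–B5, B5–B6, B6–B7, B7–B8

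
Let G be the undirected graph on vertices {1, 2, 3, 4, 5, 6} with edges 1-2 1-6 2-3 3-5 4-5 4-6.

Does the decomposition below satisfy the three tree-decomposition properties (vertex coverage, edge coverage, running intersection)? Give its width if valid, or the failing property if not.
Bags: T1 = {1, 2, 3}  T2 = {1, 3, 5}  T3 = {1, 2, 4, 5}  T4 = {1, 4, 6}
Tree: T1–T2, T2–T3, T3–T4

A tree decomposition must satisfy three properties: every vertex lies in some bag; for every edge, both endpoints lie together in some bag; and for every vertex, the bags containing it form a connected subtree. Here bags containing vertex 2 are not connected in the tree, so the decomposition is invalid.

No — bags containing vertex 2 are not connected in the tree.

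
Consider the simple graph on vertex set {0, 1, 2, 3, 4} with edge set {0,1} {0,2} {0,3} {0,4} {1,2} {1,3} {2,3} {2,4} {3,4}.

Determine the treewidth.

3

A width-3 tree decomposition is:
Bags: B1 = {0, 2, 3, 4}  B2 = {0, 1, 2, 3}
Tree: B1–B2
The largest bag has 4 vertices, giving width 3; this decomposition certifies tw(G) ≤ 3. For the lower bound, the 4 vertices {0, 1, 2, 3} are pairwise adjacent, and any tree decomposition puts a clique entirely inside one bag — forcing width ≥ 3. The upper and lower bounds meet at 3, so that is the treewidth.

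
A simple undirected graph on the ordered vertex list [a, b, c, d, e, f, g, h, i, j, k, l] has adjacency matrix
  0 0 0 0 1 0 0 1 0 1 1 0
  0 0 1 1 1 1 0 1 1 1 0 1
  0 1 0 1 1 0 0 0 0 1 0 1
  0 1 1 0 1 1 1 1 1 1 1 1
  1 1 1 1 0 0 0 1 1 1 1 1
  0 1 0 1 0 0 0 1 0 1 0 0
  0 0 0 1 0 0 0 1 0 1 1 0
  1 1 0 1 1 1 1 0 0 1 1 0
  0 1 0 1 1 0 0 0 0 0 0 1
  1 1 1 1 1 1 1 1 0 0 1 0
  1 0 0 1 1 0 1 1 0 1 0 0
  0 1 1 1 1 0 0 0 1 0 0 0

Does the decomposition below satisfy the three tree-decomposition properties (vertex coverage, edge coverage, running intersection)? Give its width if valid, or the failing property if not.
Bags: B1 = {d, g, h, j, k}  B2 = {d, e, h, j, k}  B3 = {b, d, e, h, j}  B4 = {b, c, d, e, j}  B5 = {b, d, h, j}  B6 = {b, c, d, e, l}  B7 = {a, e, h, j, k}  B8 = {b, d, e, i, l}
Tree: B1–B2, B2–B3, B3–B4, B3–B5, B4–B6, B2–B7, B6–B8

No — vertex f appears in no bag.

A tree decomposition must satisfy three properties: every vertex lies in some bag; for every edge, both endpoints lie together in some bag; and for every vertex, the bags containing it form a connected subtree. Here vertex f appears in no bag, so the decomposition is invalid.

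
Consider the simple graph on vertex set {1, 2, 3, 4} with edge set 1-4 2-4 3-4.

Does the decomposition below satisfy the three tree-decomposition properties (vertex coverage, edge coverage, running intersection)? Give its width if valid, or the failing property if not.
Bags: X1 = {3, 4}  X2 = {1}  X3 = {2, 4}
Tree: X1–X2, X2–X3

No — edge (4,1) lies in no bag.

A tree decomposition must satisfy three properties: every vertex lies in some bag; for every edge, both endpoints lie together in some bag; and for every vertex, the bags containing it form a connected subtree. Here edge (4,1) lies in no bag, so the decomposition is invalid.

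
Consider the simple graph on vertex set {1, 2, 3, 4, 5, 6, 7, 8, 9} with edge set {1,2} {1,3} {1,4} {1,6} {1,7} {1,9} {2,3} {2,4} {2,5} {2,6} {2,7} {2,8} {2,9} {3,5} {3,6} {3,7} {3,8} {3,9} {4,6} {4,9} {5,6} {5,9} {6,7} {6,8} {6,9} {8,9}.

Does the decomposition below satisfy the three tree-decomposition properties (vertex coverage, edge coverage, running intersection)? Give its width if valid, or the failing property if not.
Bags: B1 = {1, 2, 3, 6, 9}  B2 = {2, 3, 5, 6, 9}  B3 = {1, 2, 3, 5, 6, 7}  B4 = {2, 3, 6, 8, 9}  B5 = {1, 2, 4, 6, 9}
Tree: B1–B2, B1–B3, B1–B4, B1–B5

No — bags containing vertex 5 are not connected in the tree.

A tree decomposition must satisfy three properties: every vertex lies in some bag; for every edge, both endpoints lie together in some bag; and for every vertex, the bags containing it form a connected subtree. Here bags containing vertex 5 are not connected in the tree, so the decomposition is invalid.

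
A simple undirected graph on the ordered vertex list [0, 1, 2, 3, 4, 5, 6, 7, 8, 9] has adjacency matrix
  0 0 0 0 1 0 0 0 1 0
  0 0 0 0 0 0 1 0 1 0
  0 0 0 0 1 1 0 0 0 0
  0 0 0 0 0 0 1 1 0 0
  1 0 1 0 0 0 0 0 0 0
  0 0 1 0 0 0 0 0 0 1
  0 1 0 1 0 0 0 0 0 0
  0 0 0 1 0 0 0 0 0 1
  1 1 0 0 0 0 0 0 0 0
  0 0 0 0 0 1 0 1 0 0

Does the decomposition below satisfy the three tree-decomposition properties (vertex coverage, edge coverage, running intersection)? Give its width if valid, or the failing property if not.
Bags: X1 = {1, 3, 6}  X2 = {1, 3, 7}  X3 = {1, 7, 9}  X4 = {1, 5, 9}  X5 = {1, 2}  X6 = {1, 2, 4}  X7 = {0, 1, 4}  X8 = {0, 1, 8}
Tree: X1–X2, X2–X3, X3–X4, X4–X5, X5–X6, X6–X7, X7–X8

No — edge (5,2) lies in no bag.

A tree decomposition must satisfy three properties: every vertex lies in some bag; for every edge, both endpoints lie together in some bag; and for every vertex, the bags containing it form a connected subtree. Here edge (5,2) lies in no bag, so the decomposition is invalid.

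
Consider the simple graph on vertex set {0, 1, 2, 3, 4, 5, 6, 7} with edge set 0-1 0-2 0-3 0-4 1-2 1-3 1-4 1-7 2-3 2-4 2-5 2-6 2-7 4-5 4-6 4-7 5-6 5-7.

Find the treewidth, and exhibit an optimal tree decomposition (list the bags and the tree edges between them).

Treewidth 3.
One such decomposition:
Bags: B1 = {2, 4, 5, 6}  B2 = {2, 4, 5, 7}  B3 = {1, 2, 4, 7}  B4 = {0, 1, 2, 4}  B5 = {0, 1, 2, 3}
Tree: B1–B2, B2–B3, B3–B4, B4–B5

Every bag has size at most 4, so the width is 4 − 1 = 3 and tw(G) ≤ 3. For the lower bound, the 4 vertices {0, 1, 2, 3} are pairwise adjacent, and any tree decomposition puts a clique entirely inside one bag — forcing width ≥ 3. The upper and lower bounds meet at 3, so that is the treewidth.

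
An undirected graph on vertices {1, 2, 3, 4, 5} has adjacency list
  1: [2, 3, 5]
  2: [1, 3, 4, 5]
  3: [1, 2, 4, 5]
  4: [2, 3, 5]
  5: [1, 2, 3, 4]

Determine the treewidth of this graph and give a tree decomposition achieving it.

Treewidth 3.
Bags: B1 = {2, 3, 4, 5}  B2 = {1, 2, 3, 5}
Tree: B1–B2

Every bag has size at most 4, so the width is 4 − 1 = 3 and tw(G) ≤ 3. Conversely, {1, 2, 3, 5} is a clique of size 4, and the vertices of any clique must share a bag in every tree decomposition; so some bag has ≥ 4 vertices and tw(G) ≥ 3. Combining the bounds, tw(G) = 3.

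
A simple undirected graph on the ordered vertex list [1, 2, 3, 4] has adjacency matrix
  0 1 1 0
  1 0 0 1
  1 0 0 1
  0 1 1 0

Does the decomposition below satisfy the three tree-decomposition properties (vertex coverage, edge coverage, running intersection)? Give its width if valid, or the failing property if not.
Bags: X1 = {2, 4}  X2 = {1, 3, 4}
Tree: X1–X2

A tree decomposition must satisfy three properties: every vertex lies in some bag; for every edge, both endpoints lie together in some bag; and for every vertex, the bags containing it form a connected subtree. Here edge (1,2) lies in no bag, so the decomposition is invalid.

No — edge (1,2) lies in no bag.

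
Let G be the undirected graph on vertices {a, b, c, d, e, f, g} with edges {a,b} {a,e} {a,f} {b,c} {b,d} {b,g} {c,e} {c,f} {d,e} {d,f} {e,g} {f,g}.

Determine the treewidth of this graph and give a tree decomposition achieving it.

Treewidth 3.
One such decomposition:
Bags: B1 = {b, e, f, g}  B2 = {a, b, e, f}  B3 = {b, c, e, f}  B4 = {b, d, e, f}
Tree: B1–B2, B2–B3, B3–B4

Every bag has size at most 4, so the width is 4 − 1 = 3 and tw(G) ≤ 3. For the lower bound: the 4 vertex sets {f,g}, {a,b}, {e}, {c} are disjoint, each induces a connected subgraph, and every pair is joined by at least one edge of G. Contracting each set to a single vertex therefore yields K_{4} as a minor, and since treewidth is minor-monotone, tw(G) ≥ tw(K_{4}) = 3. Combining the bounds, tw(G) = 3.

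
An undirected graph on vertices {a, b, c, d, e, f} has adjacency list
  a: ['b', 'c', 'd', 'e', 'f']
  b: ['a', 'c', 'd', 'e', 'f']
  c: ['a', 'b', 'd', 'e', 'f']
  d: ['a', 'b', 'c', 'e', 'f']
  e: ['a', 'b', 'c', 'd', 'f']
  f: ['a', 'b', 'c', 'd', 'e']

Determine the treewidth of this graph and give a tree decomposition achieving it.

A single bag containing all 6 vertices is trivially a valid decomposition of width 5. On the other hand G contains the 6-clique {a, b, c, d, e, f}. A clique must lie in a single bag of any decomposition, so no decomposition can have width below 5. The upper and lower bounds meet at 5, so that is the treewidth.

Treewidth 5.
Bags: B1 = {a, b, c, d, e, f}
Tree: (single bag)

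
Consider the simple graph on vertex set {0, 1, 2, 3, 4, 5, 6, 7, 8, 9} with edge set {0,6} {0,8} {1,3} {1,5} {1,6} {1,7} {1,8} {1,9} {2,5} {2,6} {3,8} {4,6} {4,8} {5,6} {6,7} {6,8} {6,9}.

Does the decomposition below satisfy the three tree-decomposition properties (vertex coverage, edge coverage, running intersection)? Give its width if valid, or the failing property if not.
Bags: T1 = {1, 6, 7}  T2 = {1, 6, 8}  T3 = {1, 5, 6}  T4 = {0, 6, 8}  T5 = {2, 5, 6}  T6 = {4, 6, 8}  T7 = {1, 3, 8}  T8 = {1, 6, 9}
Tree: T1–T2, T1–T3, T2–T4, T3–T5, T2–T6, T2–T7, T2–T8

Every vertex of G appears in some bag (union = {0, 1, 2, 3, 4, 5, 6, 7, 8, 9}); every edge is covered by a bag; and for each vertex v the set of bags containing v is connected in the bag tree. The decomposition is therefore valid. The largest bag has 3 vertices, so the width is 2.

Yes; width 2.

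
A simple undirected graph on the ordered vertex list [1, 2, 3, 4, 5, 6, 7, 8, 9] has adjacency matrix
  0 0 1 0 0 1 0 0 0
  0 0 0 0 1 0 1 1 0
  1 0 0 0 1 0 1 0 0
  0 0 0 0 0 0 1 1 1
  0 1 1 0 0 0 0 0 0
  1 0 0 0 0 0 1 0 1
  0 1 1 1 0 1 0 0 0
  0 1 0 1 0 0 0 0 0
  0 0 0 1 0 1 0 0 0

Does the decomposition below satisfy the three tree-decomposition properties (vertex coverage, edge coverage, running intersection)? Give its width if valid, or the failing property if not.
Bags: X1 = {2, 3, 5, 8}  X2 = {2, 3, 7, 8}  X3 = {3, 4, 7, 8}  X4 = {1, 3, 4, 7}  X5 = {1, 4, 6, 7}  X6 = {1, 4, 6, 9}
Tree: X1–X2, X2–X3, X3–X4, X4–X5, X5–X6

Yes; width 3.

Every vertex of G appears in some bag (union = {1, 2, 3, 4, 5, 6, 7, 8, 9}); every edge is covered by a bag; and for each vertex v the set of bags containing v is connected in the bag tree. The decomposition is therefore valid. The largest bag has 4 vertices, so the width is 3.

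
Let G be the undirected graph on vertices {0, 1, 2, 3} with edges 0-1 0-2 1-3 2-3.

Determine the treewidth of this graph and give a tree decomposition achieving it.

Every bag has size at most 3, so the width is 3 − 1 = 2 and tw(G) ≤ 2. For the lower bound, G contains the cycle 0–2–3–1–0, so G is not a forest; only forests have treewidth ≤ 1, hence tw(G) ≥ 2. Hence tw(G) = 2 exactly.

Treewidth 2.
One such decomposition:
Bags: B1 = {0, 2, 3}  B2 = {0, 1, 3}
Tree: B1–B2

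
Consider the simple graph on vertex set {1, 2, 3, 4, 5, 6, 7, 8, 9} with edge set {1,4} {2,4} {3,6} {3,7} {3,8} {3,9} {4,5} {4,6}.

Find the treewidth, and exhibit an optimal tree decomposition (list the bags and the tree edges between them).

The largest bag has 2 vertices, giving width 1; this decomposition certifies tw(G) ≤ 1. Since G has at least one edge (e.g. 6–4), it is not an edgeless graph, so tw(G) ≥ 1. The upper and lower bounds meet at 1, so that is the treewidth.

Treewidth 1.
Bags: B1 = {4, 6}  B2 = {1, 4}  B3 = {3, 6}  B4 = {2, 4}  B5 = {4, 5}  B6 = {3, 9}  B7 = {3, 7}  B8 = {3, 8}
Tree: B1–B2, B1–B3, B1–B4, B1–B5, B3–B6, B6–B7, B7–B8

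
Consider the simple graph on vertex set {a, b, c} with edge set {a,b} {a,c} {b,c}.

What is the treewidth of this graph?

2

A width-2 tree decomposition is:
Bags: B1 = {a, b, c}
Tree: (single bag)
A single bag containing all 3 vertices is trivially a valid decomposition of width 2. Conversely, {a, b, c} is a clique of size 3, and the vertices of any clique must share a bag in every tree decomposition; so some bag has ≥ 3 vertices and tw(G) ≥ 2. Combining the bounds, tw(G) = 2.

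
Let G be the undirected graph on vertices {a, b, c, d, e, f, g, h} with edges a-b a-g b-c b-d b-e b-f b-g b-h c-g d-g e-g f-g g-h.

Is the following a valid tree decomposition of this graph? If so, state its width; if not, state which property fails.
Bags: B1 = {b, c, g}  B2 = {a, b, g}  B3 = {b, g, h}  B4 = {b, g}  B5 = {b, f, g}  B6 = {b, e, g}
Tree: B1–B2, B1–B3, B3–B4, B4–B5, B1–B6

A tree decomposition must satisfy three properties: every vertex lies in some bag; for every edge, both endpoints lie together in some bag; and for every vertex, the bags containing it form a connected subtree. Here vertex d appears in no bag, so the decomposition is invalid.

No — vertex d appears in no bag.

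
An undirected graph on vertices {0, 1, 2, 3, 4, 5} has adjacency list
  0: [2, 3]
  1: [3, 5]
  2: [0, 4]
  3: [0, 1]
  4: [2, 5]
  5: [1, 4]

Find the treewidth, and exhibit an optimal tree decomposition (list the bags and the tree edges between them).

Each bag holds 3 vertices, so the decomposition has width 2, which upper-bounds the treewidth. The edges 3–1–5–4–2–0–3 form a cycle, so G is not a tree and its treewidth is at least 2. Combining the bounds, tw(G) = 2.

Treewidth 2.
One such decomposition:
Bags: B1 = {1, 3, 5}  B2 = {3, 4, 5}  B3 = {2, 3, 4}  B4 = {0, 2, 3}
Tree: B1–B2, B2–B3, B3–B4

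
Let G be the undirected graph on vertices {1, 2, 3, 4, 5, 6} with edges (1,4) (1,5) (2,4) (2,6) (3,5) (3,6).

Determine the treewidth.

2

A width-2 tree decomposition is:
Bags: B1 = {1, 2, 4}  B2 = {1, 2, 5}  B3 = {2, 3, 5}  B4 = {2, 3, 6}
Tree: B1–B2, B2–B3, B3–B4
Each bag holds 3 vertices, so the decomposition has width 2, which upper-bounds the treewidth. Since 2–4–1–5–3–6–2 is a cycle in G, G is not acyclic. Forests are exactly the graphs of treewidth ≤ 1, so tw(G) ≥ 2. The upper and lower bounds meet at 2, so that is the treewidth.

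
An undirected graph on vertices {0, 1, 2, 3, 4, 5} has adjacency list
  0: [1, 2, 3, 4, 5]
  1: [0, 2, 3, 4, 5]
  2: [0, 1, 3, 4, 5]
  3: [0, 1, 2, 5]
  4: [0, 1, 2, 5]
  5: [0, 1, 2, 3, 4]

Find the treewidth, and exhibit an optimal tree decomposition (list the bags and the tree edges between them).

Each bag holds 5 vertices, so the decomposition has width 4, which upper-bounds the treewidth. On the other hand G contains the 5-clique {0, 1, 2, 3, 5}. A clique must lie in a single bag of any decomposition, so no decomposition can have width below 4. Therefore the treewidth is 4.

Treewidth 4.
One such decomposition:
Bags: B1 = {0, 1, 2, 3, 5}  B2 = {0, 1, 2, 4, 5}
Tree: B1–B2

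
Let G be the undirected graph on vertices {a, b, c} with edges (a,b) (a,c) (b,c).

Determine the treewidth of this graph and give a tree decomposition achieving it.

Treewidth 2.
Bags: B1 = {a, b, c}
Tree: (single bag)

With just one bag of size 3, the width is 3 − 1 = 2, so tw(G) ≤ 2. Conversely, {a, b, c} is a clique of size 3, and the vertices of any clique must share a bag in every tree decomposition; so some bag has ≥ 3 vertices and tw(G) ≥ 2. The upper and lower bounds meet at 2, so that is the treewidth.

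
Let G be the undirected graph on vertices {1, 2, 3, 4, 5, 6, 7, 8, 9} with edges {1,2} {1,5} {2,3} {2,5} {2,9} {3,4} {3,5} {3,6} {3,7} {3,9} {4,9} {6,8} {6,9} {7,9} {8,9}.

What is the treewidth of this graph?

2

A width-2 tree decomposition is:
Bags: B1 = {3, 6, 9}  B2 = {6, 8, 9}  B3 = {2, 3, 9}  B4 = {3, 4, 9}  B5 = {2, 3, 5}  B6 = {1, 2, 5}  B7 = {3, 7, 9}
Tree: B1–B2, B1–B3, B1–B4, B3–B5, B5–B6, B4–B7
Every bag has size at most 3, so the width is 3 − 1 = 2 and tw(G) ≤ 2. Conversely, {6, 8, 9} is a clique of size 3, and the vertices of any clique must share a bag in every tree decomposition; so some bag has ≥ 3 vertices and tw(G) ≥ 2. Therefore the treewidth is 2.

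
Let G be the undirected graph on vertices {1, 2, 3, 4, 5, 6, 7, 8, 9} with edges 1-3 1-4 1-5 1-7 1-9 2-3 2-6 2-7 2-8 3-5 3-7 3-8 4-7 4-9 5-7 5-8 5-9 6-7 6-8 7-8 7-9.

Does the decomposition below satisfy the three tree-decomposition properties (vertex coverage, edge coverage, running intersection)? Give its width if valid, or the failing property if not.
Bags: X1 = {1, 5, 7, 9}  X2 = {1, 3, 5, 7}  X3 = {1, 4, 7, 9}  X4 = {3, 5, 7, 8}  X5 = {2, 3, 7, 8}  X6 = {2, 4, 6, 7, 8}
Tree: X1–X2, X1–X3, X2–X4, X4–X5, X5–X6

No — bags containing vertex 4 are not connected in the tree.

A tree decomposition must satisfy three properties: every vertex lies in some bag; for every edge, both endpoints lie together in some bag; and for every vertex, the bags containing it form a connected subtree. Here bags containing vertex 4 are not connected in the tree, so the decomposition is invalid.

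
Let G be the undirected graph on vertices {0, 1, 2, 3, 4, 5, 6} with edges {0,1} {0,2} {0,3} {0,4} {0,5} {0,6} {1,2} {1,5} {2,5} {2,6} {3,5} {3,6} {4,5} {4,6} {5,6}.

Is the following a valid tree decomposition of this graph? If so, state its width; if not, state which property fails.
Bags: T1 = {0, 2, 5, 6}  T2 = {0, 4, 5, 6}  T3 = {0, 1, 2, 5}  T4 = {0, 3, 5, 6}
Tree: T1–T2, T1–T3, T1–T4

Yes; width 3.

Checking the three conditions: (i) the bags cover all of {0, 1, 2, 3, 4, 5, 6}; (ii) for each edge, some bag contains both endpoints; (iii) the bags containing any fixed vertex form a subtree. All hold, so the decomposition is valid with width 4 − 1 = 3.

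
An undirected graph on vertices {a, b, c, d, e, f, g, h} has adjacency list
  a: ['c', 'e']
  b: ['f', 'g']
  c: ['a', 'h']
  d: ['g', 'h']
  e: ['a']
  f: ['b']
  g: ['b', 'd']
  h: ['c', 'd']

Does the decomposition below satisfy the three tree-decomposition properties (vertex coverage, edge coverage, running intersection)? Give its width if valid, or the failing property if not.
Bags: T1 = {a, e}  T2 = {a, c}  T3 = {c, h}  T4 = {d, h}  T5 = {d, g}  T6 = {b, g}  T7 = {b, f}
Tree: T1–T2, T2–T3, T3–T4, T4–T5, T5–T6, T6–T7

Yes; width 1.

Every vertex of G appears in some bag (union = {a, b, c, d, e, f, g, h}); every edge is covered by a bag; and for each vertex v the set of bags containing v is connected in the bag tree. The decomposition is therefore valid. The largest bag has 2 vertices, so the width is 1.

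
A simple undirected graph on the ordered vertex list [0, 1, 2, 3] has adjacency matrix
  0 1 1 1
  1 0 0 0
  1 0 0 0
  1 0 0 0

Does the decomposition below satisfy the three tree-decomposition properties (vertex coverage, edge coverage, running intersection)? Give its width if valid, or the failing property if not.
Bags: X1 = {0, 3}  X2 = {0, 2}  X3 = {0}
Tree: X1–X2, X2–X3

No — vertex 1 appears in no bag.

A tree decomposition must satisfy three properties: every vertex lies in some bag; for every edge, both endpoints lie together in some bag; and for every vertex, the bags containing it form a connected subtree. Here vertex 1 appears in no bag, so the decomposition is invalid.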